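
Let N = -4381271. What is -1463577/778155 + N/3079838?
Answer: -2638962665177/798863779630 ≈ -3.3034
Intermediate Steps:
-1463577/778155 + N/3079838 = -1463577/778155 - 4381271/3079838 = -1463577*1/778155 - 4381271*1/3079838 = -487859/259385 - 4381271/3079838 = -2638962665177/798863779630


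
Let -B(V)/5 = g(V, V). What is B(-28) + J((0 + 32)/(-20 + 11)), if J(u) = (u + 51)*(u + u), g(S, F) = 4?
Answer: -28948/81 ≈ -357.38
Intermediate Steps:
B(V) = -20 (B(V) = -5*4 = -20)
J(u) = 2*u*(51 + u) (J(u) = (51 + u)*(2*u) = 2*u*(51 + u))
B(-28) + J((0 + 32)/(-20 + 11)) = -20 + 2*((0 + 32)/(-20 + 11))*(51 + (0 + 32)/(-20 + 11)) = -20 + 2*(32/(-9))*(51 + 32/(-9)) = -20 + 2*(32*(-⅑))*(51 + 32*(-⅑)) = -20 + 2*(-32/9)*(51 - 32/9) = -20 + 2*(-32/9)*(427/9) = -20 - 27328/81 = -28948/81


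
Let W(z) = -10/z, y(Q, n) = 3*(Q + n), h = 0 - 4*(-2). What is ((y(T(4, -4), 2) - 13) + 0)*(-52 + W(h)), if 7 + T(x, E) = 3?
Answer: 4047/4 ≈ 1011.8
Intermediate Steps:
T(x, E) = -4 (T(x, E) = -7 + 3 = -4)
h = 8 (h = 0 + 8 = 8)
y(Q, n) = 3*Q + 3*n
((y(T(4, -4), 2) - 13) + 0)*(-52 + W(h)) = (((3*(-4) + 3*2) - 13) + 0)*(-52 - 10/8) = (((-12 + 6) - 13) + 0)*(-52 - 10*⅛) = ((-6 - 13) + 0)*(-52 - 5/4) = (-19 + 0)*(-213/4) = -19*(-213/4) = 4047/4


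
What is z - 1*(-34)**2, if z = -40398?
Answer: -41554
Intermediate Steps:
z - 1*(-34)**2 = -40398 - 1*(-34)**2 = -40398 - 1*1156 = -40398 - 1156 = -41554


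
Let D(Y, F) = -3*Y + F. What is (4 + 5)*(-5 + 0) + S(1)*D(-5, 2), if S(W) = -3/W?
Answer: -96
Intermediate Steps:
D(Y, F) = F - 3*Y
(4 + 5)*(-5 + 0) + S(1)*D(-5, 2) = (4 + 5)*(-5 + 0) + (-3/1)*(2 - 3*(-5)) = 9*(-5) + (-3*1)*(2 + 15) = -45 - 3*17 = -45 - 51 = -96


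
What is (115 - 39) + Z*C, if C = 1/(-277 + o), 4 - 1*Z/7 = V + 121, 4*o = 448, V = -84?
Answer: 387/5 ≈ 77.400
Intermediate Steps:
o = 112 (o = (1/4)*448 = 112)
Z = -231 (Z = 28 - 7*(-84 + 121) = 28 - 7*37 = 28 - 259 = -231)
C = -1/165 (C = 1/(-277 + 112) = 1/(-165) = -1/165 ≈ -0.0060606)
(115 - 39) + Z*C = (115 - 39) - 231*(-1/165) = 76 + 7/5 = 387/5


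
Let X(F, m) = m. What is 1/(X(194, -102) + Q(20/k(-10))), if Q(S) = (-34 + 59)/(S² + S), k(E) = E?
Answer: -2/179 ≈ -0.011173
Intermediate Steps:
Q(S) = 25/(S + S²)
1/(X(194, -102) + Q(20/k(-10))) = 1/(-102 + 25/(((20/(-10)))*(1 + 20/(-10)))) = 1/(-102 + 25/(((20*(-⅒)))*(1 + 20*(-⅒)))) = 1/(-102 + 25/(-2*(1 - 2))) = 1/(-102 + 25*(-½)/(-1)) = 1/(-102 + 25*(-½)*(-1)) = 1/(-102 + 25/2) = 1/(-179/2) = -2/179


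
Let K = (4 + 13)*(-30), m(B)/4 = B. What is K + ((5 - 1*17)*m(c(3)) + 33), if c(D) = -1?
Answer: -429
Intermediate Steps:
m(B) = 4*B
K = -510 (K = 17*(-30) = -510)
K + ((5 - 1*17)*m(c(3)) + 33) = -510 + ((5 - 1*17)*(4*(-1)) + 33) = -510 + ((5 - 17)*(-4) + 33) = -510 + (-12*(-4) + 33) = -510 + (48 + 33) = -510 + 81 = -429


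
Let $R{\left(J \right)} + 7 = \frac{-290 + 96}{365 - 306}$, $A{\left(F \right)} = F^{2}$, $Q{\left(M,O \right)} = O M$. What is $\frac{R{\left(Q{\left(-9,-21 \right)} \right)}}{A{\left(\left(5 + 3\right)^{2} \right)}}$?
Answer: $- \frac{607}{241664} \approx -0.0025118$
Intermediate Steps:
$Q{\left(M,O \right)} = M O$
$R{\left(J \right)} = - \frac{607}{59}$ ($R{\left(J \right)} = -7 + \frac{-290 + 96}{365 - 306} = -7 - \frac{194}{59} = - \frac{607}{59}$)
$\frac{R{\left(Q{\left(-9,-21 \right)} \right)}}{A{\left(\left(5 + 3\right)^{2} \right)}} = - \frac{607}{59 \left(\left(5 + 3\right)^{2}\right)^{2}} = - \frac{607}{59 \left(8^{2}\right)^{2}} = - \frac{607}{59 \cdot 64^{2}} = - \frac{607}{59 \cdot 4096} = \left(- \frac{607}{59}\right) \frac{1}{4096} = - \frac{607}{241664}$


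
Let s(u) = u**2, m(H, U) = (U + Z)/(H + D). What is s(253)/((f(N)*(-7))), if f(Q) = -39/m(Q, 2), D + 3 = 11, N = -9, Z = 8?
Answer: -640090/273 ≈ -2344.7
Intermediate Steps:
D = 8 (D = -3 + 11 = 8)
m(H, U) = (8 + U)/(8 + H) (m(H, U) = (U + 8)/(H + 8) = (8 + U)/(8 + H))
f(Q) = -156/5 - 39*Q/10 (f(Q) = -39*(8 + Q)/(8 + 2) = -(156/5 + 39*Q/10) = -39*(4/5 + Q/10) = -156/5 - 39*Q/10)
s(253)/((f(N)*(-7))) = 253**2/(((-156/5 - 39/10*(-9))*(-7))) = 64009/(((-156/5 + 351/10)*(-7))) = 64009/(((39/10)*(-7))) = 64009/(-273/10) = 64009*(-10/273) = -640090/273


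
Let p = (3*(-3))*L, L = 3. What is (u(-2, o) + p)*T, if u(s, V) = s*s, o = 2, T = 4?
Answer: -92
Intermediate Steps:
u(s, V) = s²
p = -27 (p = (3*(-3))*3 = -9*3 = -27)
(u(-2, o) + p)*T = ((-2)² - 27)*4 = (4 - 27)*4 = -23*4 = -92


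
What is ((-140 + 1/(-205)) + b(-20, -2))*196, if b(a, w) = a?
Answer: -6428996/205 ≈ -31361.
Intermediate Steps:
((-140 + 1/(-205)) + b(-20, -2))*196 = ((-140 + 1/(-205)) - 20)*196 = ((-140 - 1/205) - 20)*196 = (-28701/205 - 20)*196 = -32801/205*196 = -6428996/205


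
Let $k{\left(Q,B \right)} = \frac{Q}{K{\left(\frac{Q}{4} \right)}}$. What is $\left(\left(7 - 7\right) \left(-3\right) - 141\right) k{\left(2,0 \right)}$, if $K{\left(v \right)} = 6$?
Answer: $-47$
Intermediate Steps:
$k{\left(Q,B \right)} = \frac{Q}{6}$
$\left(\left(7 - 7\right) \left(-3\right) - 141\right) k{\left(2,0 \right)} = \left(\left(7 - 7\right) \left(-3\right) - 141\right) \frac{1}{6} \cdot 2 = \left(0 \left(-3\right) - 141\right) \frac{1}{3} = \left(0 - 141\right) \frac{1}{3} = \left(-141\right) \frac{1}{3} = -47$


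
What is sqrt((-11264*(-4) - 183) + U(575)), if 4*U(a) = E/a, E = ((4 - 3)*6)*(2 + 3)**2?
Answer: sqrt(94951406)/46 ≈ 211.83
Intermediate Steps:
E = 150 (E = (1*6)*5**2 = 6*25 = 150)
U(a) = 75/(2*a) (U(a) = (150/a)/4 = 75/(2*a))
sqrt((-11264*(-4) - 183) + U(575)) = sqrt((-11264*(-4) - 183) + (75/2)/575) = sqrt((-352*(-128) - 183) + (75/2)*(1/575)) = sqrt((45056 - 183) + 3/46) = sqrt(44873 + 3/46) = sqrt(2064161/46) = sqrt(94951406)/46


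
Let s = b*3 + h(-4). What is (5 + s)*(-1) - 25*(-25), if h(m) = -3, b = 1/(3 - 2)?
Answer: 620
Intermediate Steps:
b = 1 (b = 1/1 = 1)
s = 0 (s = 1*3 - 3 = 3 - 3 = 0)
(5 + s)*(-1) - 25*(-25) = (5 + 0)*(-1) - 25*(-25) = 5*(-1) + 625 = -5 + 625 = 620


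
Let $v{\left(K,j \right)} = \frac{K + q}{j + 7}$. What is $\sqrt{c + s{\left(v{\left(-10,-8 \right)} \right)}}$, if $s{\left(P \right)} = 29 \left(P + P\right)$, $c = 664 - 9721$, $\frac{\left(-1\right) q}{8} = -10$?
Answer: $i \sqrt{13117} \approx 114.53 i$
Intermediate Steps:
$q = 80$ ($q = \left(-8\right) \left(-10\right) = 80$)
$c = -9057$ ($c = 664 - 9721 = -9057$)
$v{\left(K,j \right)} = \frac{80 + K}{7 + j}$ ($v{\left(K,j \right)} = \frac{K + 80}{j + 7} = \frac{80 + K}{7 + j}$)
$s{\left(P \right)} = 58 P$ ($s{\left(P \right)} = 29 \cdot 2 P = 58 P$)
$\sqrt{c + s{\left(v{\left(-10,-8 \right)} \right)}} = \sqrt{-9057 + 58 \frac{80 - 10}{7 - 8}} = \sqrt{-9057 + 58 \frac{1}{-1} \cdot 70} = \sqrt{-9057 + 58 \left(\left(-1\right) 70\right)} = \sqrt{-9057 + 58 \left(-70\right)} = \sqrt{-9057 - 4060} = \sqrt{-13117} = i \sqrt{13117}$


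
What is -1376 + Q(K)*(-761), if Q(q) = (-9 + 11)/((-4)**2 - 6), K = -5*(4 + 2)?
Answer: -7641/5 ≈ -1528.2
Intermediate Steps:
K = -30 (K = -5*6 = -30)
Q(q) = 1/5 (Q(q) = 2/(16 - 6) = 2/10 = 2*(1/10) = 1/5)
-1376 + Q(K)*(-761) = -1376 + (1/5)*(-761) = -1376 - 761/5 = -7641/5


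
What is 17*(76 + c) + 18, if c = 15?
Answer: 1565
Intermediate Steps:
17*(76 + c) + 18 = 17*(76 + 15) + 18 = 17*91 + 18 = 1547 + 18 = 1565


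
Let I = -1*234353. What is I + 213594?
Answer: -20759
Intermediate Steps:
I = -234353
I + 213594 = -234353 + 213594 = -20759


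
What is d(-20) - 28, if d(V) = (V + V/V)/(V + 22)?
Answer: -75/2 ≈ -37.500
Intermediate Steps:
d(V) = (1 + V)/(22 + V) (d(V) = (V + 1)/(22 + V) = (1 + V)/(22 + V))
d(-20) - 28 = (1 - 20)/(22 - 20) - 28 = -19/2 - 28 = -75/2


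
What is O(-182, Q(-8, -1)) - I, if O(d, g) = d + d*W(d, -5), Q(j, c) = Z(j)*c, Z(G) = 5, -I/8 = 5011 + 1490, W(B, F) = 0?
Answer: 51826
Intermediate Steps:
I = -52008 (I = -8*(5011 + 1490) = -8*6501 = -52008)
Q(j, c) = 5*c
O(d, g) = d (O(d, g) = d + d*0 = d + 0 = d)
O(-182, Q(-8, -1)) - I = -182 - 1*(-52008) = -182 + 52008 = 51826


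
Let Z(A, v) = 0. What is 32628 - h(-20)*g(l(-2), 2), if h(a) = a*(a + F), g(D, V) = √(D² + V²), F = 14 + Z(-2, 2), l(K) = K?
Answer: 32628 - 240*√2 ≈ 32289.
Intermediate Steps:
F = 14 (F = 14 + 0 = 14)
h(a) = a*(14 + a) (h(a) = a*(a + 14) = a*(14 + a))
32628 - h(-20)*g(l(-2), 2) = 32628 - (-20*(14 - 20))*√((-2)² + 2²) = 32628 - (-20*(-6))*√(4 + 4) = 32628 - 120*√8 = 32628 - 120*2*√2 = 32628 - 240*√2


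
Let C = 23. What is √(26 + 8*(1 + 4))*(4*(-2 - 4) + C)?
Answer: -√66 ≈ -8.1240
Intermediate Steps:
√(26 + 8*(1 + 4))*(4*(-2 - 4) + C) = √(26 + 8*(1 + 4))*(4*(-2 - 4) + 23) = √(26 + 8*5)*(4*(-6) + 23) = √(26 + 40)*(-24 + 23) = √66*(-1) = -√66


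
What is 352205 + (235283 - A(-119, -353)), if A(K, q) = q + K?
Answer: 587960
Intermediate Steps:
A(K, q) = K + q
352205 + (235283 - A(-119, -353)) = 352205 + (235283 - (-119 - 353)) = 352205 + (235283 - 1*(-472)) = 352205 + (235283 + 472) = 352205 + 235755 = 587960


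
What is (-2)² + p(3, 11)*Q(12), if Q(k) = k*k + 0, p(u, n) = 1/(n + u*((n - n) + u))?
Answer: 56/5 ≈ 11.200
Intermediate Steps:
p(u, n) = 1/(n + u²) (p(u, n) = 1/(n + u*(0 + u)) = 1/(n + u*u) = 1/(n + u²))
Q(k) = k² (Q(k) = k² + 0 = k²)
(-2)² + p(3, 11)*Q(12) = (-2)² + 12²/(11 + 3²) = 4 + 144/(11 + 9) = 4 + 144/20 = 4 + (1/20)*144 = 4 + 36/5 = 56/5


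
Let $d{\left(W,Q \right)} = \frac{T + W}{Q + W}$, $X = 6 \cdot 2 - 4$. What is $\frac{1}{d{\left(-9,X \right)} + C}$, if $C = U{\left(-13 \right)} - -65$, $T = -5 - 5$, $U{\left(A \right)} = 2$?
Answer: $\frac{1}{86} \approx 0.011628$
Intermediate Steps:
$X = 8$ ($X = 12 - 4 = 8$)
$T = -10$ ($T = -5 - 5 = -10$)
$C = 67$ ($C = 2 - -65 = 2 + 65 = 67$)
$d{\left(W,Q \right)} = \frac{-10 + W}{Q + W}$
$\frac{1}{d{\left(-9,X \right)} + C} = \frac{1}{\frac{-10 - 9}{8 - 9} + 67} = \frac{1}{\frac{1}{-1} \left(-19\right) + 67} = \frac{1}{\left(-1\right) \left(-19\right) + 67} = \frac{1}{19 + 67} = \frac{1}{86}$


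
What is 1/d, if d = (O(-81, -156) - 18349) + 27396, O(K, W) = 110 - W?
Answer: 1/9313 ≈ 0.00010738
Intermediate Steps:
d = 9313 (d = ((110 - 1*(-156)) - 18349) + 27396 = ((110 + 156) - 18349) + 27396 = (266 - 18349) + 27396 = -18083 + 27396 = 9313)
1/d = 1/9313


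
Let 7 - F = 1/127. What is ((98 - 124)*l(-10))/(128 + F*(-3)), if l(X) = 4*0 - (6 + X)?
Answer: -1651/1699 ≈ -0.97175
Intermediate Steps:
l(X) = -6 - X (l(X) = 0 + (-6 - X) = -6 - X)
F = 888/127 (F = 7 - 1/127 = 888/127 ≈ 6.9921)
((98 - 124)*l(-10))/(128 + F*(-3)) = ((98 - 124)*(-6 - 1*(-10)))/(128 + (888/127)*(-3)) = (-26*(-6 + 10))/(128 - 2664/127) = (-26*4)/(13592/127) = -104*127/13592 = -1651/1699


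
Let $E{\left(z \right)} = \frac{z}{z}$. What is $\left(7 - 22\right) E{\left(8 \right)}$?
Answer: $-15$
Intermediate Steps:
$E{\left(z \right)} = 1$
$\left(7 - 22\right) E{\left(8 \right)} = \left(7 - 22\right) 1 = \left(-15\right) 1 = -15$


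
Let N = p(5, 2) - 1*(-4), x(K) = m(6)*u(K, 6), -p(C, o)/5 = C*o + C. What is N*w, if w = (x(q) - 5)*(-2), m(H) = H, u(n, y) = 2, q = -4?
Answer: 994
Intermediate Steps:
p(C, o) = -5*C - 5*C*o (p(C, o) = -5*(C*o + C) = -5*(C + C*o) = -5*C - 5*C*o)
x(K) = 12 (x(K) = 6*2 = 12)
w = -14 (w = (12 - 5)*(-2) = 7*(-2) = -14)
N = -71 (N = -5*5*(1 + 2) - 1*(-4) = -5*5*3 + 4 = -75 + 4 = -71)
N*w = -71*(-14) = 994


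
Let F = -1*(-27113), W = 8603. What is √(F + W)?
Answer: 2*√8929 ≈ 188.99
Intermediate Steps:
F = 27113
√(F + W) = √(27113 + 8603) = √35716 = 2*√8929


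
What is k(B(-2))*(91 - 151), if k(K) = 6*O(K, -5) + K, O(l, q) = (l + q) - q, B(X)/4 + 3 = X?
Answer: 8400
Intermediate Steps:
B(X) = -12 + 4*X
O(l, q) = l
k(K) = 7*K (k(K) = 6*K + K = 7*K)
k(B(-2))*(91 - 151) = (7*(-12 + 4*(-2)))*(91 - 151) = (7*(-12 - 8))*(-60) = (7*(-20))*(-60) = -140*(-60) = 8400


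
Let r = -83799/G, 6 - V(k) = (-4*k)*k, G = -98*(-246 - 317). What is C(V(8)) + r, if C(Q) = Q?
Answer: 14371789/55174 ≈ 260.48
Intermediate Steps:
G = 55174 (G = -98*(-563) = 55174)
V(k) = 6 + 4*k² (V(k) = 6 - (-4*k)*k = 6 - (-4)*k² = 6 + 4*k²)
r = -83799/55174 ≈ -1.5188
C(V(8)) + r = (6 + 4*8²) - 83799/55174 = (6 + 4*64) - 83799/55174 = (6 + 256) - 83799/55174 = 262 - 83799/55174 = 14371789/55174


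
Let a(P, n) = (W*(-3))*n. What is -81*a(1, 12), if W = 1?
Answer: 2916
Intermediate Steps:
a(P, n) = -3*n (a(P, n) = (1*(-3))*n = -3*n)
-81*a(1, 12) = -(-243)*12 = -81*(-36) = 2916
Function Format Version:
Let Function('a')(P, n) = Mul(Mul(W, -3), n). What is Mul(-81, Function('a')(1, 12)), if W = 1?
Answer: 2916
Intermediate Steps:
Function('a')(P, n) = Mul(-3, n) (Function('a')(P, n) = Mul(Mul(1, -3), n) = Mul(-3, n))
Mul(-81, Function('a')(1, 12)) = Mul(-81, Mul(-3, 12)) = Mul(-81, -36) = 2916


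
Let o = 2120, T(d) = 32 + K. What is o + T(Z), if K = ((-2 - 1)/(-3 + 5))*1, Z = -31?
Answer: 4301/2 ≈ 2150.5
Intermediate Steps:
K = -3/2 (K = -3/2*1 = -3/2 ≈ -1.5000)
T(d) = 61/2 (T(d) = 32 - 3/2 = 61/2)
o + T(Z) = 2120 + 61/2 = 4301/2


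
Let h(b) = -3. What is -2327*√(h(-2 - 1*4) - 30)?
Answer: -2327*I*√33 ≈ -13368.0*I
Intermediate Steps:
-2327*√(h(-2 - 1*4) - 30) = -2327*√(-3 - 30) = -2327*I*√33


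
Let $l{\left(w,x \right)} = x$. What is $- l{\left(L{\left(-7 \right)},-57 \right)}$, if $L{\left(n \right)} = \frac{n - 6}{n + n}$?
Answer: $57$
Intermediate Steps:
$L{\left(n \right)} = \frac{-6 + n}{2 n}$
$- l{\left(L{\left(-7 \right)},-57 \right)} = \left(-1\right) \left(-57\right) = 57$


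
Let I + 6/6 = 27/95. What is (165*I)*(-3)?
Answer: 6732/19 ≈ 354.32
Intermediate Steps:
I = -68/95 (I = -1 + 27/95 = -68/95 ≈ -0.71579)
(165*I)*(-3) = (165*(-68/95))*(-3) = -2244/19*(-3) = 6732/19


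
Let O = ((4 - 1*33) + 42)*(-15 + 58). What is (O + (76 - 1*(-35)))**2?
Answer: 448900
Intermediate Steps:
O = 559 (O = ((4 - 33) + 42)*43 = (-29 + 42)*43 = 13*43 = 559)
(O + (76 - 1*(-35)))**2 = (559 + (76 - 1*(-35)))**2 = (559 + (76 + 35))**2 = (559 + 111)**2 = 670**2 = 448900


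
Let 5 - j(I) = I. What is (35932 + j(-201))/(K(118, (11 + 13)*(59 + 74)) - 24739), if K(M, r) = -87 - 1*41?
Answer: -12046/8289 ≈ -1.4533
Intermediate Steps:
j(I) = 5 - I
K(M, r) = -128 (K(M, r) = -87 - 41 = -128)
(35932 + j(-201))/(K(118, (11 + 13)*(59 + 74)) - 24739) = (35932 + (5 - 1*(-201)))/(-128 - 24739) = (35932 + (5 + 201))/(-24867) = (35932 + 206)*(-1/24867) = 36138*(-1/24867) = -12046/8289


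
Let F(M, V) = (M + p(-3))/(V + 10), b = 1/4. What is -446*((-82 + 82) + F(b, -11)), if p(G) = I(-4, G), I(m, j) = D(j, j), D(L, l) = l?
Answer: -2453/2 ≈ -1226.5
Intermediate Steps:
I(m, j) = j
p(G) = G
b = 1/4 ≈ 0.25000
F(M, V) = (-3 + M)/(10 + V) (F(M, V) = (M - 3)/(V + 10) = (-3 + M)/(10 + V))
-446*((-82 + 82) + F(b, -11)) = -446*((-82 + 82) + (-3 + 1/4)/(10 - 11)) = -446*(0 - 11/4/(-1)) = -446*(0 - 1*(-11/4)) = -446*(0 + 11/4) = -446*11/4 = -2453/2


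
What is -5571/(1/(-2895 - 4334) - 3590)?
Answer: 40272759/25952111 ≈ 1.5518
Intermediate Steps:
-5571/(1/(-2895 - 4334) - 3590) = -5571/(1/(-7229) - 3590) = -5571/(-1/7229 - 3590) = -5571/(-25952111/7229) = -5571*(-7229/25952111) = 40272759/25952111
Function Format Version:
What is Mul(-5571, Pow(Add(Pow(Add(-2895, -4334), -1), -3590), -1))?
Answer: Rational(40272759, 25952111) ≈ 1.5518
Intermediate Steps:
Mul(-5571, Pow(Add(Pow(Add(-2895, -4334), -1), -3590), -1)) = Mul(-5571, Pow(Add(Pow(-7229, -1), -3590), -1)) = Mul(-5571, Pow(Add(Rational(-1, 7229), -3590), -1)) = Mul(-5571, Pow(Rational(-25952111, 7229), -1)) = Mul(-5571, Rational(-7229, 25952111)) = Rational(40272759, 25952111)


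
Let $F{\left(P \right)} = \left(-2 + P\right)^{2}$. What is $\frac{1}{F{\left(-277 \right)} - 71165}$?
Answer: $\frac{1}{6676} \approx 0.00014979$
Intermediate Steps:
$\frac{1}{F{\left(-277 \right)} - 71165} = \frac{1}{\left(-2 - 277\right)^{2} - 71165} = \frac{1}{\left(-279\right)^{2} - 71165} = \frac{1}{77841 - 71165} = \frac{1}{6676}$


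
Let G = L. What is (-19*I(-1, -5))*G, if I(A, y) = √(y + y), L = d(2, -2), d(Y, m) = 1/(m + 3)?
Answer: -19*I*√10 ≈ -60.083*I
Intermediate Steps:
d(Y, m) = 1/(3 + m)
L = 1 (L = 1/(3 - 2) = 1/1 = 1)
G = 1
I(A, y) = √2*√y (I(A, y) = √(2*y) = √2*√y)
(-19*I(-1, -5))*G = -19*√2*√(-5)*1 = -19*√2*I*√5*1 = -19*I*√10*1 = -19*I*√10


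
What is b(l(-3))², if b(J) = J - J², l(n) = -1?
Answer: 4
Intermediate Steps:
b(l(-3))² = (-(1 - 1*(-1)))² = (-(1 + 1))² = (-1*2)² = (-2)² = 4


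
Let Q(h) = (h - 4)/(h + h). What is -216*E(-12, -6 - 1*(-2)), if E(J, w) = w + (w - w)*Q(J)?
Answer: 864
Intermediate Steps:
Q(h) = (-4 + h)/(2*h) (Q(h) = (-4 + h)/((2*h)) = (-4 + h)*(1/(2*h)) = (-4 + h)/(2*h))
E(J, w) = w (E(J, w) = w + (w - w)*((-4 + J)/(2*J)) = w + 0*((-4 + J)/(2*J)) = w + 0 = w)
-216*E(-12, -6 - 1*(-2)) = -216*(-6 - 1*(-2)) = -216*(-6 + 2) = -216*(-4) = 864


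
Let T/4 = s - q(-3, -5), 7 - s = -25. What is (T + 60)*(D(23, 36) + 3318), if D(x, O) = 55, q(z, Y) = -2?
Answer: 661108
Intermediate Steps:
s = 32 (s = 7 - 1*(-25) = 7 + 25 = 32)
T = 136 (T = 4*(32 - 1*(-2)) = 4*(32 + 2) = 4*34 = 136)
(T + 60)*(D(23, 36) + 3318) = (136 + 60)*(55 + 3318) = 196*3373 = 661108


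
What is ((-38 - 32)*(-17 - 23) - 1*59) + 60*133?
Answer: 10721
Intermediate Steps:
((-38 - 32)*(-17 - 23) - 1*59) + 60*133 = (-70*(-40) - 59) + 7980 = (2800 - 59) + 7980 = 2741 + 7980 = 10721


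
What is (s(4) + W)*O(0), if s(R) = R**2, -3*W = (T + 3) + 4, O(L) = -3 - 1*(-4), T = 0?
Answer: 41/3 ≈ 13.667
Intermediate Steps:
O(L) = 1 (O(L) = -3 + 4 = 1)
W = -7/3 (W = -((0 + 3) + 4)/3 = -(3 + 4)/3 = -1/3*7 = -7/3 ≈ -2.3333)
(s(4) + W)*O(0) = (4**2 - 7/3)*1 = (16 - 7/3)*1 = (41/3)*1 = 41/3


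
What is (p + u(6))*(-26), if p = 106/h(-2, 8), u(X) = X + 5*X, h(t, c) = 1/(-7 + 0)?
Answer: 18356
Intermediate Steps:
h(t, c) = -⅐ (h(t, c) = 1/(-7) = -⅐)
u(X) = 6*X
p = -742 (p = 106/(-⅐) = 106*(-7) = -742)
(p + u(6))*(-26) = (-742 + 6*6)*(-26) = (-742 + 36)*(-26) = -706*(-26) = 18356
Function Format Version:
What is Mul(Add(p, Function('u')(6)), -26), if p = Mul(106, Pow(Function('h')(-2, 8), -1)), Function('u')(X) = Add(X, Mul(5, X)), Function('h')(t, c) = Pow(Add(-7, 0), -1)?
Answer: 18356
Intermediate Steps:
Function('h')(t, c) = Rational(-1, 7) (Function('h')(t, c) = Pow(-7, -1) = Rational(-1, 7))
Function('u')(X) = Mul(6, X)
p = -742 (p = Mul(106, Pow(Rational(-1, 7), -1)) = Mul(106, -7) = -742)
Mul(Add(p, Function('u')(6)), -26) = Mul(Add(-742, Mul(6, 6)), -26) = Mul(Add(-742, 36), -26) = Mul(-706, -26) = 18356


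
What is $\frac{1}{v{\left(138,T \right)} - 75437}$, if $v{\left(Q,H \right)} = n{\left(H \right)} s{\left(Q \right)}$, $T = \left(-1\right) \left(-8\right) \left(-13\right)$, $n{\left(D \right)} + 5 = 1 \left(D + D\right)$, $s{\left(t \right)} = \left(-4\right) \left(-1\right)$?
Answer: $- \frac{1}{76289} \approx -1.3108 \cdot 10^{-5}$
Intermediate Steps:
$s{\left(t \right)} = 4$
$n{\left(D \right)} = -5 + 2 D$ ($n{\left(D \right)} = -5 + 1 \left(D + D\right) = -5 + 1 \cdot 2 D = -5 + 2 D$)
$T = -104$ ($T = 8 \left(-13\right) = -104$)
$v{\left(Q,H \right)} = -20 + 8 H$ ($v{\left(Q,H \right)} = \left(-5 + 2 H\right) 4 = -20 + 8 H$)
$\frac{1}{v{\left(138,T \right)} - 75437} = \frac{1}{\left(-20 + 8 \left(-104\right)\right) - 75437} = \frac{1}{\left(-20 - 832\right) - 75437} = \frac{1}{-852 - 75437} = \frac{1}{-76289} = - \frac{1}{76289}$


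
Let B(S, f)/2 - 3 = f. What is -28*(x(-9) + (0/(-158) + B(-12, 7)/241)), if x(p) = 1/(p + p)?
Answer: -1666/2169 ≈ -0.76810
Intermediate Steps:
x(p) = 1/(2*p)
B(S, f) = 6 + 2*f
-28*(x(-9) + (0/(-158) + B(-12, 7)/241)) = -28*((½)/(-9) + (0/(-158) + (6 + 2*7)/241)) = -28*((½)*(-⅑) + (0*(-1/158) + (6 + 14)*(1/241))) = -28*(-1/18 + (0 + 20*(1/241))) = -28*(-1/18 + (0 + 20/241)) = -28*(-1/18 + 20/241) = -28*119/4338 = -1666/2169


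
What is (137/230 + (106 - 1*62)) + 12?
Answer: 13017/230 ≈ 56.596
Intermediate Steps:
(137/230 + (106 - 1*62)) + 12 = (137*(1/230) + (106 - 62)) + 12 = (137/230 + 44) + 12 = 10257/230 + 12 = 13017/230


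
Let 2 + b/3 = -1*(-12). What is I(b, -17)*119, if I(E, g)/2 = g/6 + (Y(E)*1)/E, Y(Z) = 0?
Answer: -2023/3 ≈ -674.33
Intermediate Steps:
b = 30 (b = -6 + 3*(-1*(-12)) = -6 + 3*12 = -6 + 36 = 30)
I(E, g) = g/3 (I(E, g) = 2*(g/6 + (0*1)/E) = 2*(g*(⅙) + 0/E) = 2*(g/6 + 0) = 2*(g/6) = g/3)
I(b, -17)*119 = ((⅓)*(-17))*119 = -17/3*119 = -2023/3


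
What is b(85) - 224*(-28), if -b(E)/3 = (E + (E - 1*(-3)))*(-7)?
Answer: 9905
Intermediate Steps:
b(E) = 63 + 42*E (b(E) = -3*(E + (E - 1*(-3)))*(-7) = -3*(E + (E + 3))*(-7) = -3*(E + (3 + E))*(-7) = -3*(3 + 2*E)*(-7) = -3*(-21 - 14*E) = 63 + 42*E)
b(85) - 224*(-28) = (63 + 42*85) - 224*(-28) = (63 + 3570) - 1*(-6272) = 3633 + 6272 = 9905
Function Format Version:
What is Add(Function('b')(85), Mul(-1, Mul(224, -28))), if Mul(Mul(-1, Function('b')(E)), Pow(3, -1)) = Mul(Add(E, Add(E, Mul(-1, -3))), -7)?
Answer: 9905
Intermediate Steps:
Function('b')(E) = Add(63, Mul(42, E)) (Function('b')(E) = Mul(-3, Mul(Add(E, Add(E, Mul(-1, -3))), -7)) = Mul(-3, Mul(Add(E, Add(E, 3)), -7)) = Mul(-3, Mul(Add(E, Add(3, E)), -7)) = Mul(-3, Mul(Add(3, Mul(2, E)), -7)) = Mul(-3, Add(-21, Mul(-14, E))) = Add(63, Mul(42, E)))
Add(Function('b')(85), Mul(-1, Mul(224, -28))) = Add(Add(63, Mul(42, 85)), Mul(-1, Mul(224, -28))) = Add(Add(63, 3570), Mul(-1, -6272)) = Add(3633, 6272) = 9905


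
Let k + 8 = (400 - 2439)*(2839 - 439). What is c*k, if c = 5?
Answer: -24468040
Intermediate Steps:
k = -4893608 (k = -8 + (400 - 2439)*(2839 - 439) = -8 - 2039*2400 = -8 - 4893600 = -4893608)
c*k = 5*(-4893608) = -24468040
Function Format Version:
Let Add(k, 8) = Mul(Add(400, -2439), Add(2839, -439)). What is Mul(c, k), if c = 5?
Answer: -24468040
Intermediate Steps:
k = -4893608 (k = Add(-8, Mul(Add(400, -2439), Add(2839, -439))) = Add(-8, Mul(-2039, 2400)) = Add(-8, -4893600) = -4893608)
Mul(c, k) = Mul(5, -4893608) = -24468040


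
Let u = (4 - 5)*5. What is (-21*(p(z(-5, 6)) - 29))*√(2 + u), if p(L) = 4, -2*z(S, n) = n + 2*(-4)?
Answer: 525*I*√3 ≈ 909.33*I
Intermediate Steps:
u = -5 (u = -1*5 = -5)
z(S, n) = 4 - n/2 (z(S, n) = -(n + 2*(-4))/2 = -(n - 8)/2 = -(-8 + n)/2 = 4 - n/2)
(-21*(p(z(-5, 6)) - 29))*√(2 + u) = (-21*(4 - 29))*√(2 - 5) = (-21*(-25))*√(-3) = 525*(I*√3) = 525*I*√3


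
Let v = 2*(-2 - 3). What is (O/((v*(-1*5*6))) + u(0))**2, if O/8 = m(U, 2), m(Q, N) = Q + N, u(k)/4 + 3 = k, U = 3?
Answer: 31684/225 ≈ 140.82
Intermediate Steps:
v = -10 (v = 2*(-5) = -10)
u(k) = -12 + 4*k
m(Q, N) = N + Q
O = 40 (O = 8*(2 + 3) = 8*5 = 40)
(O/((v*(-1*5*6))) + u(0))**2 = (40/((-10*(-1*5)*6)) + (-12 + 4*0))**2 = (40/((-(-50)*6)) + (-12 + 0))**2 = (40/((-10*(-30))) - 12)**2 = (40/300 - 12)**2 = (40*(1/300) - 12)**2 = (2/15 - 12)**2 = (-178/15)**2 = 31684/225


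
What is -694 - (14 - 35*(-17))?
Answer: -1303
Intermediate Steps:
-694 - (14 - 35*(-17)) = -694 - (14 + 595) = -694 - 1*609 = -694 - 609 = -1303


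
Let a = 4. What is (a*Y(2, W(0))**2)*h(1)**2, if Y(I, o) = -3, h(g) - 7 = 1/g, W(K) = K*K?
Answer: 2304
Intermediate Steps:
W(K) = K**2
h(g) = 7 + 1/g
(a*Y(2, W(0))**2)*h(1)**2 = (4*(-3)**2)*(7 + 1/1)**2 = (4*9)*(7 + 1)**2 = 36*8**2 = 36*64 = 2304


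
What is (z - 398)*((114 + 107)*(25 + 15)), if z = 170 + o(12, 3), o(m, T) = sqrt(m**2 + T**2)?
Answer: -2015520 + 26520*sqrt(17) ≈ -1.9062e+6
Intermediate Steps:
o(m, T) = sqrt(T**2 + m**2)
z = 170 + 3*sqrt(17) (z = 170 + sqrt(3**2 + 12**2) = 170 + sqrt(9 + 144) = 170 + sqrt(153) = 170 + 3*sqrt(17) ≈ 182.37)
(z - 398)*((114 + 107)*(25 + 15)) = ((170 + 3*sqrt(17)) - 398)*((114 + 107)*(25 + 15)) = (-228 + 3*sqrt(17))*(221*40) = (-228 + 3*sqrt(17))*8840 = -2015520 + 26520*sqrt(17)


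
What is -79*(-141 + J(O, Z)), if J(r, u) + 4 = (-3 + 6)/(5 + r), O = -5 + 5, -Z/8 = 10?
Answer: 57038/5 ≈ 11408.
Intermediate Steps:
Z = -80 (Z = -8*10 = -80)
O = 0
J(r, u) = -4 + 3/(5 + r) (J(r, u) = -4 + (-3 + 6)/(5 + r) = -4 + 3/(5 + r))
-79*(-141 + J(O, Z)) = -79*(-141 + (-17 - 4*0)/(5 + 0)) = -79*(-141 + (-17 + 0)/5) = -79*(-141 + (⅕)*(-17)) = -79*(-141 - 17/5) = -79*(-722/5) = 57038/5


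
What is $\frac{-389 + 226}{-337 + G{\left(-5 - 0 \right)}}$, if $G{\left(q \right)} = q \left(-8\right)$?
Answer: $\frac{163}{297} \approx 0.54882$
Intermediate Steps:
$G{\left(q \right)} = - 8 q$
$\frac{-389 + 226}{-337 + G{\left(-5 - 0 \right)}} = \frac{-389 + 226}{-337 - 8 \left(-5 - 0\right)} = - \frac{163}{-337 - 8 \left(-5 + 0\right)} = - \frac{163}{-337 - -40} = - \frac{163}{-337 + 40} = - \frac{163}{-297} = \left(-163\right) \left(- \frac{1}{297}\right) = \frac{163}{297}$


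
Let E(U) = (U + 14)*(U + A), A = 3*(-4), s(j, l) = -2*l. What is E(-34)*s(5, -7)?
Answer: 12880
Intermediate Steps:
A = -12
E(U) = (-12 + U)*(14 + U) (E(U) = (U + 14)*(U - 12) = (14 + U)*(-12 + U) = (-12 + U)*(14 + U))
E(-34)*s(5, -7) = (-168 + (-34)² + 2*(-34))*(-2*(-7)) = (-168 + 1156 - 68)*14 = 920*14 = 12880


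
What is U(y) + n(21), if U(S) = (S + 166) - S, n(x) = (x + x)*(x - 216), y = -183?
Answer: -8024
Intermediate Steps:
n(x) = 2*x*(-216 + x) (n(x) = (2*x)*(-216 + x) = 2*x*(-216 + x))
U(S) = 166 (U(S) = (166 + S) - S = 166)
U(y) + n(21) = 166 + 2*21*(-216 + 21) = 166 + 2*21*(-195) = 166 - 8190 = -8024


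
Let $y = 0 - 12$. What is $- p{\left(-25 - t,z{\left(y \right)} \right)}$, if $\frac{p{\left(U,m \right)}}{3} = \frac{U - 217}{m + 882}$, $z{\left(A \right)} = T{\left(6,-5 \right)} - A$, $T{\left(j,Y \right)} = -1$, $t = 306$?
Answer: $\frac{1644}{893} \approx 1.841$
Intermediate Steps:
$y = -12$
$z{\left(A \right)} = -1 - A$
$p{\left(U,m \right)} = \frac{3 \left(-217 + U\right)}{882 + m}$ ($p{\left(U,m \right)} = 3 \frac{U - 217}{m + 882} = 3 \frac{-217 + U}{882 + m} = \frac{3 \left(-217 + U\right)}{882 + m}$)
$- p{\left(-25 - t,z{\left(y \right)} \right)} = - \frac{3 \left(-217 - 331\right)}{882 - -11} = - \frac{3 \left(-217 - 331\right)}{882 + \left(-1 + 12\right)} = - \frac{3 \left(-217 - 331\right)}{882 + 11} = - \frac{3 \left(-548\right)}{893} = \left(-1\right) \left(- \frac{1644}{893}\right) = \frac{1644}{893}$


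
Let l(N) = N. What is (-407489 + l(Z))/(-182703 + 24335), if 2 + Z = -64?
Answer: 407555/158368 ≈ 2.5735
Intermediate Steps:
Z = -66 (Z = -2 - 64 = -66)
(-407489 + l(Z))/(-182703 + 24335) = (-407489 - 66)/(-182703 + 24335) = -407555/(-158368) = -407555*(-1/158368) = 407555/158368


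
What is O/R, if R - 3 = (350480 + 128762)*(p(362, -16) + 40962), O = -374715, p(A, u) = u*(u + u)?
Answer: -374715/19876082711 ≈ -1.8853e-5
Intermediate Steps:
p(A, u) = 2*u² (p(A, u) = u*(2*u) = 2*u²)
R = 19876082711 (R = 3 + (350480 + 128762)*(2*(-16)² + 40962) = 3 + 479242*(2*256 + 40962) = 3 + 479242*(512 + 40962) = 3 + 479242*41474 = 3 + 19876082708 = 19876082711)
O/R = -374715/19876082711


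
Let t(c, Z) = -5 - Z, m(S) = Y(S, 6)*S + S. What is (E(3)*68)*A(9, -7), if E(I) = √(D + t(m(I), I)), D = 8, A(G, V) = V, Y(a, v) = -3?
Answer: 0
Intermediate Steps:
m(S) = -2*S (m(S) = -3*S + S = -2*S)
E(I) = √(3 - I) (E(I) = √(8 + (-5 - I)) = √(3 - I))
(E(3)*68)*A(9, -7) = (√(3 - 1*3)*68)*(-7) = (√(3 - 3)*68)*(-7) = (√0*68)*(-7) = (0*68)*(-7) = 0*(-7) = 0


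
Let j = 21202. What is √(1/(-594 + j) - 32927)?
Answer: I*√218496196030/2576 ≈ 181.46*I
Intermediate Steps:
√(1/(-594 + j) - 32927) = √(1/(-594 + 21202) - 32927) = √(1/20608 - 32927) = √(-678559615/20608) = I*√218496196030/2576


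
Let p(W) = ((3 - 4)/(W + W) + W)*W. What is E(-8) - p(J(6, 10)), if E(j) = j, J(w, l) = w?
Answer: -87/2 ≈ -43.500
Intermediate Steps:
p(W) = W*(W - 1/(2*W)) (p(W) = (-1/(2*W) + W)*W = (W - 1/(2*W))*W = W*(W - 1/(2*W)))
E(-8) - p(J(6, 10)) = -8 - (-½ + 6²) = -8 - (-½ + 36) = -8 - 1*71/2 = -8 - 71/2 = -87/2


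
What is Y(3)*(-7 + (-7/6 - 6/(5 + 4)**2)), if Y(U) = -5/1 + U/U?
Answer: 890/27 ≈ 32.963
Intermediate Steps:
Y(U) = -4 (Y(U) = -5*1 + 1 = -5 + 1 = -4)
Y(3)*(-7 + (-7/6 - 6/(5 + 4)**2)) = -4*(-7 + (-7/6 - 6/(5 + 4)**2)) = -4*(-7 + (-7*1/6 - 6/(9**2))) = -4*(-7 + (-7/6 - 6/81)) = -4*(-7 + (-7/6 - 6*1/81)) = -4*(-7 + (-7/6 - 2/27)) = -4*(-7 - 67/54) = -4*(-445/54) = 890/27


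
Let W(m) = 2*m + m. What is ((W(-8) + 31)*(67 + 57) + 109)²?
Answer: 954529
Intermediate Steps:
W(m) = 3*m
((W(-8) + 31)*(67 + 57) + 109)² = ((3*(-8) + 31)*(67 + 57) + 109)² = ((-24 + 31)*124 + 109)² = (7*124 + 109)² = (868 + 109)² = 977² = 954529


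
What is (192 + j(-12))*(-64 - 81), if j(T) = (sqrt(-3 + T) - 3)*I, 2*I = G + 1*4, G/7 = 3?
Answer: -44805/2 - 3625*I*sqrt(15)/2 ≈ -22403.0 - 7019.8*I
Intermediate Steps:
G = 21 (G = 7*3 = 21)
I = 25/2 (I = (21 + 1*4)/2 = (21 + 4)/2 = (1/2)*25 = 25/2 ≈ 12.500)
j(T) = -75/2 + 25*sqrt(-3 + T)/2 (j(T) = (sqrt(-3 + T) - 3)*(25/2) = (-3 + sqrt(-3 + T))*(25/2) = -75/2 + 25*sqrt(-3 + T)/2)
(192 + j(-12))*(-64 - 81) = (192 + (-75/2 + 25*sqrt(-3 - 12)/2))*(-64 - 81) = (192 + (-75/2 + 25*sqrt(-15)/2))*(-145) = (192 + (-75/2 + 25*(I*sqrt(15))/2))*(-145) = (192 + (-75/2 + 25*I*sqrt(15)/2))*(-145) = (309/2 + 25*I*sqrt(15)/2)*(-145) = -44805/2 - 3625*I*sqrt(15)/2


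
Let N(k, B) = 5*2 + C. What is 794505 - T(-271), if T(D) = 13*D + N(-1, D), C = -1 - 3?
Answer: 798022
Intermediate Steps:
C = -4
N(k, B) = 6 (N(k, B) = 5*2 - 4 = 10 - 4 = 6)
T(D) = 6 + 13*D (T(D) = 13*D + 6 = 6 + 13*D)
794505 - T(-271) = 794505 - (6 + 13*(-271)) = 794505 - (6 - 3523) = 794505 - 1*(-3517) = 794505 + 3517 = 798022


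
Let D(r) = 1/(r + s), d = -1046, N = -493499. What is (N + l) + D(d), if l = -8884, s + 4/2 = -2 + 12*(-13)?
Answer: -605873899/1206 ≈ -5.0238e+5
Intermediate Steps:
s = -160 (s = -2 + (-2 + 12*(-13)) = -2 + (-2 - 156) = -2 - 158 = -160)
D(r) = 1/(-160 + r) (D(r) = 1/(r - 160) = 1/(-160 + r))
(N + l) + D(d) = (-493499 - 8884) + 1/(-160 - 1046) = -502383 + 1/(-1206) = -502383 - 1/1206 = -605873899/1206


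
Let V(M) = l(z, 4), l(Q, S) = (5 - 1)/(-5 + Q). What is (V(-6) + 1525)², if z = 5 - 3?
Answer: 20894041/9 ≈ 2.3216e+6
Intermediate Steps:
z = 2
l(Q, S) = 4/(-5 + Q)
V(M) = -4/3 (V(M) = 4/(-5 + 2) = 4/(-3) = 4*(-⅓) = -4/3)
(V(-6) + 1525)² = (-4/3 + 1525)² = (4571/3)² = 20894041/9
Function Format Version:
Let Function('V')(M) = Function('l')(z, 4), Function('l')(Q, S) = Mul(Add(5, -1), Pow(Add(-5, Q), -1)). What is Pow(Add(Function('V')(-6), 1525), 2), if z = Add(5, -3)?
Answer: Rational(20894041, 9) ≈ 2.3216e+6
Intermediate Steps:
z = 2
Function('l')(Q, S) = Mul(4, Pow(Add(-5, Q), -1))
Function('V')(M) = Rational(-4, 3) (Function('V')(M) = Mul(4, Pow(Add(-5, 2), -1)) = Mul(4, Pow(-3, -1)) = Mul(4, Rational(-1, 3)) = Rational(-4, 3))
Pow(Add(Function('V')(-6), 1525), 2) = Pow(Add(Rational(-4, 3), 1525), 2) = Pow(Rational(4571, 3), 2) = Rational(20894041, 9)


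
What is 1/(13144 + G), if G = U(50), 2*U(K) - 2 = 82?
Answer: 1/13186 ≈ 7.5838e-5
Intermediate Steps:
U(K) = 42 (U(K) = 1 + (½)*82 = 1 + 41 = 42)
G = 42
1/(13144 + G) = 1/(13144 + 42) = 1/13186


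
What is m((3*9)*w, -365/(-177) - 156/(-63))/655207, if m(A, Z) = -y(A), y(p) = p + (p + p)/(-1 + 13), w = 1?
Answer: -9/187202 ≈ -4.8076e-5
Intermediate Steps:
y(p) = 7*p/6 (y(p) = p + (2*p)/12 = p + (2*p)*(1/12) = p + p/6 = 7*p/6)
m(A, Z) = -7*A/6
m((3*9)*w, -365/(-177) - 156/(-63))/655207 = -7*3*9/6/655207 = -63/2*(1/655207) = -7/6*27*(1/655207) = -63/2*1/655207 = -9/187202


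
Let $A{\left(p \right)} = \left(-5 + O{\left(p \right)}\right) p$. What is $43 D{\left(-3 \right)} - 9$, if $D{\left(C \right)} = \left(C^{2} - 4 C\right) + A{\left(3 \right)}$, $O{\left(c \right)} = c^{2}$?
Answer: $1410$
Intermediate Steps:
$A{\left(p \right)} = p \left(-5 + p^{2}\right)$ ($A{\left(p \right)} = \left(-5 + p^{2}\right) p = p \left(-5 + p^{2}\right)$)
$D{\left(C \right)} = 12 + C^{2} - 4 C$ ($D{\left(C \right)} = \left(C^{2} - 4 C\right) + 3 \left(-5 + 3^{2}\right) = \left(C^{2} - 4 C\right) + 3 \left(-5 + 9\right) = \left(C^{2} - 4 C\right) + 3 \cdot 4 = \left(C^{2} - 4 C\right) + 12 = 12 + C^{2} - 4 C$)
$43 D{\left(-3 \right)} - 9 = 43 \left(12 + \left(-3\right)^{2} - -12\right) - 9 = 43 \left(12 + 9 + 12\right) - 9 = 43 \cdot 33 - 9 = 1419 - 9 = 1410$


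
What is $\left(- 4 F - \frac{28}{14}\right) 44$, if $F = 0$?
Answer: $-88$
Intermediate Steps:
$\left(- 4 F - \frac{28}{14}\right) 44 = \left(\left(-4\right) 0 - \frac{28}{14}\right) 44 = \left(0 - 2\right) 44 = \left(-2\right) 44 = -88$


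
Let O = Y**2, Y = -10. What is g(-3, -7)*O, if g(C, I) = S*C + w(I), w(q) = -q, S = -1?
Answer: 1000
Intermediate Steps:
g(C, I) = -C - I
O = 100 (O = (-10)**2 = 100)
g(-3, -7)*O = (-1*(-3) - 1*(-7))*100 = (3 + 7)*100 = 10*100 = 1000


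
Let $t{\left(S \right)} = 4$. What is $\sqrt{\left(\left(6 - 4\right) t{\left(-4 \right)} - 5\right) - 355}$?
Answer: $4 i \sqrt{22} \approx 18.762 i$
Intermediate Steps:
$\sqrt{\left(\left(6 - 4\right) t{\left(-4 \right)} - 5\right) - 355} = \sqrt{\left(\left(6 - 4\right) 4 - 5\right) - 355} = \sqrt{\left(2 \cdot 4 - 5\right) - 355} = \sqrt{\left(8 - 5\right) - 355} = \sqrt{3 - 355} = \sqrt{-352} = 4 i \sqrt{22}$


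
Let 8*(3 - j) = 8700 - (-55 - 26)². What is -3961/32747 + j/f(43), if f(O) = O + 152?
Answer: -29759/20152 ≈ -1.4767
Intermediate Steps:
f(O) = 152 + O
j = -2115/8 (j = 3 - (8700 - (-55 - 26)²)/8 = 3 - (8700 - 1*(-81)²)/8 = 3 - (8700 - 1*6561)/8 = 3 - (8700 - 6561)/8 = 3 - ⅛*2139 = 3 - 2139/8 = -2115/8 ≈ -264.38)
-3961/32747 + j/f(43) = -3961/32747 - 2115/(8*(152 + 43)) = -3961*1/32747 - 2115/8/195 = -3961/32747 - 2115/8*1/195 = -3961/32747 - 141/104 = -29759/20152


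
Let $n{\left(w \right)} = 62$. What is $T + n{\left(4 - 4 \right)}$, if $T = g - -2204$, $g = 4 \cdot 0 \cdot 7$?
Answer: $2266$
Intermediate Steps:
$g = 0$ ($g = 0 \cdot 7 = 0$)
$T = 2204$ ($T = 0 - -2204 = 0 + 2204 = 2204$)
$T + n{\left(4 - 4 \right)} = 2204 + 62 = 2266$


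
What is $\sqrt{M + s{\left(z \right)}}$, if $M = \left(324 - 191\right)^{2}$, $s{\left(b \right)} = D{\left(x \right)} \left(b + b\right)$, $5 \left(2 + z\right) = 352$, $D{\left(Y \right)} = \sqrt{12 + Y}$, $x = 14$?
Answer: $\frac{\sqrt{442225 + 3420 \sqrt{26}}}{5} \approx 135.6$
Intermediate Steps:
$z = \frac{342}{5}$ ($z = -2 + \frac{1}{5} \cdot 352 = -2 + \frac{352}{5} = \frac{342}{5} \approx 68.4$)
$s{\left(b \right)} = 2 b \sqrt{26}$ ($s{\left(b \right)} = \sqrt{12 + 14} \left(b + b\right) = \sqrt{26} \cdot 2 b = 2 b \sqrt{26}$)
$M = 17689$ ($M = 133^{2} = 17689$)
$\sqrt{M + s{\left(z \right)}} = \sqrt{17689 + 2 \cdot \frac{342}{5} \sqrt{26}} = \sqrt{17689 + \frac{684 \sqrt{26}}{5}}$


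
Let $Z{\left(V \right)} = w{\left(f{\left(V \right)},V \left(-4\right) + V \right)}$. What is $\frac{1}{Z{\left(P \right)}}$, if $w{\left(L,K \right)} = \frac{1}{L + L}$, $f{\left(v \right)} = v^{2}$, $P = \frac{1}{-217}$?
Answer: $\frac{2}{47089} \approx 4.2473 \cdot 10^{-5}$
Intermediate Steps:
$P = - \frac{1}{217} \approx -0.0046083$
$w{\left(L,K \right)} = \frac{1}{2 L}$
$Z{\left(V \right)} = \frac{1}{2 V^{2}}$
$\frac{1}{Z{\left(P \right)}} = \frac{1}{\frac{1}{2} \frac{1}{\frac{1}{47089}}} = \frac{1}{\frac{1}{2} \cdot 47089} = \frac{1}{\frac{47089}{2}} = \frac{2}{47089}$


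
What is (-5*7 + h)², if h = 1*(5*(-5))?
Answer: 3600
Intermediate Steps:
h = -25 (h = 1*(-25) = -25)
(-5*7 + h)² = (-5*7 - 25)² = (-35 - 25)² = (-60)² = 3600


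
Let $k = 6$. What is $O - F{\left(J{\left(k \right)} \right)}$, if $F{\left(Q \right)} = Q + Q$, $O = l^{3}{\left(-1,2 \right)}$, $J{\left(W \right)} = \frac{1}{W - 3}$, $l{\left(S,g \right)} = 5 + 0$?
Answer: $\frac{373}{3} \approx 124.33$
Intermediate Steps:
$l{\left(S,g \right)} = 5$
$J{\left(W \right)} = \frac{1}{-3 + W}$
$O = 125$ ($O = 5^{3} = 125$)
$F{\left(Q \right)} = 2 Q$
$O - F{\left(J{\left(k \right)} \right)} = 125 - \frac{2}{-3 + 6} = 125 - \frac{2}{3} = \frac{373}{3}$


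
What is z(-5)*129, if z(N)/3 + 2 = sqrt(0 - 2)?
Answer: -774 + 387*I*sqrt(2) ≈ -774.0 + 547.3*I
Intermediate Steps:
z(N) = -6 + 3*I*sqrt(2) (z(N) = -6 + 3*sqrt(0 - 2) = -6 + 3*sqrt(-2) = -6 + 3*(I*sqrt(2)) = -6 + 3*I*sqrt(2))
z(-5)*129 = (-6 + 3*I*sqrt(2))*129 = -774 + 387*I*sqrt(2)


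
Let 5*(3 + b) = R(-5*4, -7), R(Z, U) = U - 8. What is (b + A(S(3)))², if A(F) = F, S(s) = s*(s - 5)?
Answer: 144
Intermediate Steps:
S(s) = s*(-5 + s)
R(Z, U) = -8 + U
b = -6 (b = -3 + (-8 - 7)/5 = -3 + (⅕)*(-15) = -3 - 3 = -6)
(b + A(S(3)))² = (-6 + 3*(-5 + 3))² = (-6 + 3*(-2))² = (-6 - 6)² = (-12)² = 144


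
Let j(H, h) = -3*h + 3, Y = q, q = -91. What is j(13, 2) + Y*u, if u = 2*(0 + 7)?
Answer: -1277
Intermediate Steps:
Y = -91
j(H, h) = 3 - 3*h
u = 14 (u = 2*7 = 14)
j(13, 2) + Y*u = (3 - 3*2) - 91*14 = (3 - 6) - 1274 = -3 - 1274 = -1277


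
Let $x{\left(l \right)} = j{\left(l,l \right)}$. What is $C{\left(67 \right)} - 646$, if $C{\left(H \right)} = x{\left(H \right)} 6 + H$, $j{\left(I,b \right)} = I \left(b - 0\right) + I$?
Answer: $26757$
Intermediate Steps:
$j{\left(I,b \right)} = I + I b$ ($j{\left(I,b \right)} = I \left(b + 0\right) + I = I b + I = I + I b$)
$x{\left(l \right)} = l \left(1 + l\right)$
$C{\left(H \right)} = H + 6 H \left(1 + H\right)$ ($C{\left(H \right)} = H \left(1 + H\right) 6 + H = 6 H \left(1 + H\right) + H = H + 6 H \left(1 + H\right)$)
$C{\left(67 \right)} - 646 = 67 \left(7 + 6 \cdot 67\right) - 646 = 67 \left(7 + 402\right) - 646 = 67 \cdot 409 - 646 = 27403 - 646 = 26757$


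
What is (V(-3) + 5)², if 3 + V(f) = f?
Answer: 1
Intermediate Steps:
V(f) = -3 + f
(V(-3) + 5)² = ((-3 - 3) + 5)² = (-6 + 5)² = (-1)² = 1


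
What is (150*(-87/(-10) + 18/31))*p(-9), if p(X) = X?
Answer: -388395/31 ≈ -12529.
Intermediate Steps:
(150*(-87/(-10) + 18/31))*p(-9) = (150*(-87/(-10) + 18/31))*(-9) = (150*(-87*(-⅒) + 18*(1/31)))*(-9) = (150*(87/10 + 18/31))*(-9) = (150*(2877/310))*(-9) = (43155/31)*(-9) = -388395/31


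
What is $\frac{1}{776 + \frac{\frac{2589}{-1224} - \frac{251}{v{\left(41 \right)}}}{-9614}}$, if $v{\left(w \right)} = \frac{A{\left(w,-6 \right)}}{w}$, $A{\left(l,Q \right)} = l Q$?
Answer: $\frac{3922512}{3043853107} \approx 0.0012887$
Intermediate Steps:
$A{\left(l,Q \right)} = Q l$
$v{\left(w \right)} = -6$ ($v{\left(w \right)} = \frac{\left(-6\right) w}{w} = -6$)
$\frac{1}{776 + \frac{\frac{2589}{-1224} - \frac{251}{v{\left(41 \right)}}}{-9614}} = \frac{1}{776 + \frac{\frac{2589}{-1224} - \frac{251}{-6}}{-9614}} = \frac{1}{776 + \left(2589 \left(- \frac{1}{1224}\right) - - \frac{251}{6}\right) \left(- \frac{1}{9614}\right)} = \frac{1}{776 + \left(- \frac{863}{408} + \frac{251}{6}\right) \left(- \frac{1}{9614}\right)} = \frac{1}{776 + \frac{16205}{408} \left(- \frac{1}{9614}\right)} = \frac{1}{776 - \frac{16205}{3922512}} = \frac{1}{\frac{3043853107}{3922512}} = \frac{3922512}{3043853107}$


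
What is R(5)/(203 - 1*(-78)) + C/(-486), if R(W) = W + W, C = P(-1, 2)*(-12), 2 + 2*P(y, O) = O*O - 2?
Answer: 10/281 ≈ 0.035587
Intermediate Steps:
P(y, O) = -2 + O²/2 (P(y, O) = -1 + (O*O - 2)/2 = -1 + (O² - 2)/2 = -1 + (-2 + O²)/2 = -1 + (-1 + O²/2) = -2 + O²/2)
C = 0 (C = (-2 + (½)*2²)*(-12) = (-2 + (½)*4)*(-12) = (-2 + 2)*(-12) = 0*(-12) = 0)
R(W) = 2*W
R(5)/(203 - 1*(-78)) + C/(-486) = (2*5)/(203 - 1*(-78)) + 0/(-486) = 10/(203 + 78) + 0*(-1/486) = 10/281 + 0 = 10/281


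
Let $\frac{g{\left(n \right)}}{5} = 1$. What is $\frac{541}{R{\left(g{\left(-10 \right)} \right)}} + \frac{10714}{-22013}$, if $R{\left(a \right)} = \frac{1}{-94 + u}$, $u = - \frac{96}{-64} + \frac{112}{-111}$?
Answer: $- \frac{247221994555}{4886886} \approx -50589.0$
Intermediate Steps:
$u = \frac{109}{222}$ ($u = \left(-96\right) \left(- \frac{1}{64}\right) + 112 \left(- \frac{1}{111}\right) = \frac{3}{2} - \frac{112}{111} = \frac{109}{222} \approx 0.49099$)
$g{\left(n \right)} = 5$ ($g{\left(n \right)} = 5 \cdot 1 = 5$)
$R{\left(a \right)} = - \frac{222}{20759}$ ($R{\left(a \right)} = \frac{1}{-94 + \frac{109}{222}} = \frac{1}{- \frac{20759}{222}} = - \frac{222}{20759}$)
$\frac{541}{R{\left(g{\left(-10 \right)} \right)}} + \frac{10714}{-22013} = \frac{541}{- \frac{222}{20759}} + \frac{10714}{-22013} = 541 \left(- \frac{20759}{222}\right) + 10714 \left(- \frac{1}{22013}\right) = - \frac{11230619}{222} - \frac{10714}{22013} = - \frac{247221994555}{4886886}$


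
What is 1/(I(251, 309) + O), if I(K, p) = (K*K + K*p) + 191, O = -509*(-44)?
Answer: 1/163147 ≈ 6.1294e-6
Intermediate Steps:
O = 22396
I(K, p) = 191 + K**2 + K*p (I(K, p) = (K**2 + K*p) + 191 = 191 + K**2 + K*p)
1/(I(251, 309) + O) = 1/((191 + 251**2 + 251*309) + 22396) = 1/((191 + 63001 + 77559) + 22396) = 1/(140751 + 22396) = 1/163147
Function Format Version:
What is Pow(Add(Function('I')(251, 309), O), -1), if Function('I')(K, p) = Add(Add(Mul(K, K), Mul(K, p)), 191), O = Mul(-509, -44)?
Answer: Rational(1, 163147) ≈ 6.1294e-6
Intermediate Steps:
O = 22396
Function('I')(K, p) = Add(191, Pow(K, 2), Mul(K, p)) (Function('I')(K, p) = Add(Add(Pow(K, 2), Mul(K, p)), 191) = Add(191, Pow(K, 2), Mul(K, p)))
Pow(Add(Function('I')(251, 309), O), -1) = Pow(Add(Add(191, Pow(251, 2), Mul(251, 309)), 22396), -1) = Pow(Add(Add(191, 63001, 77559), 22396), -1) = Pow(Add(140751, 22396), -1) = Pow(163147, -1) = Rational(1, 163147)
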